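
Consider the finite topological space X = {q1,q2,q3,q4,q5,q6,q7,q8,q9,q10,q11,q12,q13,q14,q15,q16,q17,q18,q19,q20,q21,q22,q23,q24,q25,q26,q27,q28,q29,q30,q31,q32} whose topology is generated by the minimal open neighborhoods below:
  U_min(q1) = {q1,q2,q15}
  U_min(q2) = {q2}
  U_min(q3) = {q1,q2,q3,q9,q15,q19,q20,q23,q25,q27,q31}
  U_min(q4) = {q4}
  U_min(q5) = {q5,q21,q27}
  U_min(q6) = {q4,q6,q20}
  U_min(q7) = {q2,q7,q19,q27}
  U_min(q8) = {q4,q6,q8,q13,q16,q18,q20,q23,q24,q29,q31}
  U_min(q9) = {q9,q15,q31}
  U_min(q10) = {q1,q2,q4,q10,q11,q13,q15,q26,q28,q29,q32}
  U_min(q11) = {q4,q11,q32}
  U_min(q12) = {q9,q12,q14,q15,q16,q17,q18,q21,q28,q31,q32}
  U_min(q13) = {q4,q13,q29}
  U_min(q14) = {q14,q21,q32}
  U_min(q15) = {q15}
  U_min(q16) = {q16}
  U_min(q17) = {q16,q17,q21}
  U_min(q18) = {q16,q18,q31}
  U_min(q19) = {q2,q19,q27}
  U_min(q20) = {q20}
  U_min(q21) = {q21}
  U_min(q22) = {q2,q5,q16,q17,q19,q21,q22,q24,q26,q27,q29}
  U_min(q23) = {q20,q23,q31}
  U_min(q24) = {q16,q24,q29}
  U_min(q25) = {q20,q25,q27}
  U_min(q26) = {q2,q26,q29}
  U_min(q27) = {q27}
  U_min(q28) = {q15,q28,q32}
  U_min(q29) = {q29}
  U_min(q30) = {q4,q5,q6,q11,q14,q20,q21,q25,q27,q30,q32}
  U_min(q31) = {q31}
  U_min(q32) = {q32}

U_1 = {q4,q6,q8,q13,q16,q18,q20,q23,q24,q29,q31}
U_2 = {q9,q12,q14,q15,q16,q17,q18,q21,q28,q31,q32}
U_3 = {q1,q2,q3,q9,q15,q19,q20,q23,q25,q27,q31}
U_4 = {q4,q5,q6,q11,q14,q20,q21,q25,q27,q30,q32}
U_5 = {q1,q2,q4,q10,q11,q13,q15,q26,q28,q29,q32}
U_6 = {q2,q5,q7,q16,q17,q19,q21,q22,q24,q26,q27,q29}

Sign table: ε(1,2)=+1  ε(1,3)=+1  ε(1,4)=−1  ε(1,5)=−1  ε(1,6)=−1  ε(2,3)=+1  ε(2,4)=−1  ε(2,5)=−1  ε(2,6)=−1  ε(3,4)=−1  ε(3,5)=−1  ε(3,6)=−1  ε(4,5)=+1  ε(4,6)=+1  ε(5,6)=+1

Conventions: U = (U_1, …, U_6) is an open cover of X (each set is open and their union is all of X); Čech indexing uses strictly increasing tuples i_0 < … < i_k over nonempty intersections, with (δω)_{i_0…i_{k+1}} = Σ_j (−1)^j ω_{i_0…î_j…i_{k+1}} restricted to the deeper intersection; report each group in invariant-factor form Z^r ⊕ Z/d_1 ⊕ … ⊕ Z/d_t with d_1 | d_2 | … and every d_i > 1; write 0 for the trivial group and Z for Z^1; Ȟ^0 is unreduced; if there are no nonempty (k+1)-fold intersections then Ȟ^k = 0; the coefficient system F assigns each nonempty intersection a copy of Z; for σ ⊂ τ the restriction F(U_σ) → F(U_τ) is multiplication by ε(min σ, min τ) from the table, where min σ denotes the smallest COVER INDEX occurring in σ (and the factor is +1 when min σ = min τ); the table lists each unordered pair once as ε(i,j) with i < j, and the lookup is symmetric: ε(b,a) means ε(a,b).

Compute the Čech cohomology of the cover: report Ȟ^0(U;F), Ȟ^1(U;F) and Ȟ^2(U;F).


nonempty overlaps:
  U12={q16,q18,q31} U13={q20,q23,q31} U14={q4,q6,q20} U15={q4,q13,q29} U16={q16,q24,q29} U23={q9,q15,q31} U24={q14,q21,q32} U25={q15,q28,q32} U26={q16,q17,q21} U34={q20,q25,q27} U35={q1,q2,q15} U36={q2,q19,q27} U45={q4,q11,q32} U46={q5,q21,q27} U56={q2,q26,q29}
  U123={q31} U126={q16} U134={q20} U145={q4} U156={q29} U235={q15} U245={q32} U246={q21} U346={q27} U356={q2}
C dims 6,15,10; δ0: rk 5, SNF 1^5; δ1: rk 10, SNF 1^9·2
degree 0: 6−5−0 = 1 → Ȟ^0 ≅ Z
degree 1: 15−10−5 = 0 → Ȟ^1 ≅ 0
degree 2: 10−0−10 = 0 plus torsion [2] → Ȟ^2 ≅ Z/2

Ȟ^0 = Z, Ȟ^1 = 0, Ȟ^2 = Z/2


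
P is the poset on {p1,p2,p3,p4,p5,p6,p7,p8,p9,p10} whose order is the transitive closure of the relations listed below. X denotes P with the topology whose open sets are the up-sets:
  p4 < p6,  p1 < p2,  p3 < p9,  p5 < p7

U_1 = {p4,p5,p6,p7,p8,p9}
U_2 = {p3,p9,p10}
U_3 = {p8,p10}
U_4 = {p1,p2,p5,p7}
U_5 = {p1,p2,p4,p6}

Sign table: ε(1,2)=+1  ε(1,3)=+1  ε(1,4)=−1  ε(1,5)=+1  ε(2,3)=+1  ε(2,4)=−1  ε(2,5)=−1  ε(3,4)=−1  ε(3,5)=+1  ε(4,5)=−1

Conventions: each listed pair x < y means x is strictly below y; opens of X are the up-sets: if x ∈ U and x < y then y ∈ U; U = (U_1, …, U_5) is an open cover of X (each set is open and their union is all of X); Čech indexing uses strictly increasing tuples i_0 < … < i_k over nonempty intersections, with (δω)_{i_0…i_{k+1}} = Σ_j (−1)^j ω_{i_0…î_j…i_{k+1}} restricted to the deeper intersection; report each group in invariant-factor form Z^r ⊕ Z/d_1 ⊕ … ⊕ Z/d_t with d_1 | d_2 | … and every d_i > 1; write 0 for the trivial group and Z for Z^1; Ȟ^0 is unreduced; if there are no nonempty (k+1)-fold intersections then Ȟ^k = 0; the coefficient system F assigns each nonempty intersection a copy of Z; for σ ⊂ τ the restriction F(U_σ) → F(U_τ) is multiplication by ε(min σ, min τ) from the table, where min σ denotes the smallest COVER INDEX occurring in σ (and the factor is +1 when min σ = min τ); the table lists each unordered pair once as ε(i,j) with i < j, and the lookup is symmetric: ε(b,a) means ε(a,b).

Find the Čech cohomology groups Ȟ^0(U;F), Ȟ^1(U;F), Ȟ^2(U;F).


Ȟ^0(U;F) ≅ Z, Ȟ^1(U;F) ≅ Z^2 and Ȟ^2(U;F) ≅ 0

nerve simplices:
  U12={p9} U13={p8} U14={p5,p7} U15={p4,p6} U23={p10} U45={p1,p2}
C dims 5,6; δ0: rk 4, SNF 1^4
degree 0: 5−4−0 = 1 → Ȟ^0 ≅ Z
degree 1: 6−0−4 = 2 → Ȟ^1 ≅ Z^2
degree 2: 0−0−0 = 0 → Ȟ^2 ≅ 0


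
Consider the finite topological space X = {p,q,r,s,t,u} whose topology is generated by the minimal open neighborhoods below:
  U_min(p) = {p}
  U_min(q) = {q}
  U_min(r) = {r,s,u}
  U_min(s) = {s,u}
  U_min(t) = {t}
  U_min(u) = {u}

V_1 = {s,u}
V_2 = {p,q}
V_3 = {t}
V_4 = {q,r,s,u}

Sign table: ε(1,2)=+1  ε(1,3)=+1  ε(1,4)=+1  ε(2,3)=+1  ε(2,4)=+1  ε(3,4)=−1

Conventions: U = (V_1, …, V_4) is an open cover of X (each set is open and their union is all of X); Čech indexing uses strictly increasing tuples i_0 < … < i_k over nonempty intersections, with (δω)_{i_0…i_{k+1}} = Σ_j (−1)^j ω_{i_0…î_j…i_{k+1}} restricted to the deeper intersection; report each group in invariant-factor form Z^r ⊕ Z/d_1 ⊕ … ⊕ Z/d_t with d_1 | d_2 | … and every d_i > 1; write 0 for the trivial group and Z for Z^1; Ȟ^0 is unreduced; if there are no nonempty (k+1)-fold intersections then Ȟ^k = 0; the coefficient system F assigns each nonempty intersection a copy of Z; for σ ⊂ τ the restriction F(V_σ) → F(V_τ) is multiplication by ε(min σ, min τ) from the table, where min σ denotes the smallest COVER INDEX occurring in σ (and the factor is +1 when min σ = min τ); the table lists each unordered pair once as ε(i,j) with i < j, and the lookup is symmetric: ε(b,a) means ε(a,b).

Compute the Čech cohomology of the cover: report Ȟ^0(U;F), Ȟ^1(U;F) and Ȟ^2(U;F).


nerve simplices:
  V14={s,u} V24={q}
C dims 4,2; δ0: rk 2, SNF 1^2
degree 0: 4−2−0 = 2 → Ȟ^0 ≅ Z^2
degree 1: 2−0−2 = 0 → Ȟ^1 ≅ 0
degree 2: 0−0−0 = 0 → Ȟ^2 ≅ 0

Ȟ^0(U;F) ≅ Z^2, Ȟ^1(U;F) ≅ 0 and Ȟ^2(U;F) ≅ 0


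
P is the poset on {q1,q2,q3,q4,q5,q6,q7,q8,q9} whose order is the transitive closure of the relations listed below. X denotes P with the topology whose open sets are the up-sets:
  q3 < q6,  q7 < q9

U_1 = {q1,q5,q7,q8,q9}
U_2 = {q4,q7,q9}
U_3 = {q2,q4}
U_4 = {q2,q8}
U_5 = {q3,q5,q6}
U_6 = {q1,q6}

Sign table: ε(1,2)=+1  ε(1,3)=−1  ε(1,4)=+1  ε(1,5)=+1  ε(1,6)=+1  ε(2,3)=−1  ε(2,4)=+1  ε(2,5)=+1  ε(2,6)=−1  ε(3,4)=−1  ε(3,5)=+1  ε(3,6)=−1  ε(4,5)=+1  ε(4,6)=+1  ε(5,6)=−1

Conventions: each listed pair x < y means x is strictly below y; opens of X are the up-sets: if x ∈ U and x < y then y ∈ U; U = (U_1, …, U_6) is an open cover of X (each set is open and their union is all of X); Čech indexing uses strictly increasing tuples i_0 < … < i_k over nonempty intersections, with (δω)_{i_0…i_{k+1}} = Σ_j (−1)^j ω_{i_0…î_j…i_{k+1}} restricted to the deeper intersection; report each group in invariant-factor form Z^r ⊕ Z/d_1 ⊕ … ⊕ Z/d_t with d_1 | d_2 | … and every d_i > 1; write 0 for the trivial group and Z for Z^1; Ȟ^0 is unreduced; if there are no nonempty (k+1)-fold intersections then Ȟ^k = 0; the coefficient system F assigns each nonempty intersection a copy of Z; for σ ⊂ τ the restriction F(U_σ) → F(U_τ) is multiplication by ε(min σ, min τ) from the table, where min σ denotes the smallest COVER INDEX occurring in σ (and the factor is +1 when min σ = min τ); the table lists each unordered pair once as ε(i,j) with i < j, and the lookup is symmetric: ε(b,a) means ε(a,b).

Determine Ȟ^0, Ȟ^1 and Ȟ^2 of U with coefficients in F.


nonempty intersections:
  U12={q7,q9} U14={q8} U15={q5} U16={q1} U23={q4} U34={q2} U56={q6}
C dims 6,7; δ0: rk 6, SNF 1^5·2
Ȟ^0: (6−6)−0=0 ⇒ 0
Ȟ^1: (7−0)−6=1 plus torsion [2] ⇒ Z ⊕ Z/2
Ȟ^2: (0−0)−0=0 ⇒ 0

Ȟ^0 ≅ 0; Ȟ^1 ≅ Z ⊕ Z/2; Ȟ^2 ≅ 0


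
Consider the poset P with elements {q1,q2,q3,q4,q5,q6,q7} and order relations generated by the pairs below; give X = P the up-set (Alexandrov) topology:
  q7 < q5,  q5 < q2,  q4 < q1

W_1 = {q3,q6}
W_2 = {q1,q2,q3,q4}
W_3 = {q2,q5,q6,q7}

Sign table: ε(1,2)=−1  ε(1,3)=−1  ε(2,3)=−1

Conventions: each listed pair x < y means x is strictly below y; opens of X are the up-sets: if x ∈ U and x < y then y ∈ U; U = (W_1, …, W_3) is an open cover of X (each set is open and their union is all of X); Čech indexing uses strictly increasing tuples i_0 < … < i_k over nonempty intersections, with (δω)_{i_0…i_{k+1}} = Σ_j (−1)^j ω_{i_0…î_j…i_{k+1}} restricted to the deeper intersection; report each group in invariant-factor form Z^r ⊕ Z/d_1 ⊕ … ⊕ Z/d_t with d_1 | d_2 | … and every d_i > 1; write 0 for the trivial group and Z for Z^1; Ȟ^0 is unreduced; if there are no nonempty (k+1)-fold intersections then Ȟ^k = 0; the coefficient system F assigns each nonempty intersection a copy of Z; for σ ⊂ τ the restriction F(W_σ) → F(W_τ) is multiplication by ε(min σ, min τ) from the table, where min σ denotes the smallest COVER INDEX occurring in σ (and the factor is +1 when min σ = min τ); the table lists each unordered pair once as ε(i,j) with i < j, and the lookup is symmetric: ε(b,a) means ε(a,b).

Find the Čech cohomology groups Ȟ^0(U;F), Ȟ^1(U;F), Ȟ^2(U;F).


nonempty overlaps:
  W12={q3} W13={q6} W23={q2}
C dims 3,3; δ0: rk 3, SNF 1^2·2
degree 0: 3−3−0 = 0 → Ȟ^0 ≅ 0
degree 1: 3−0−3 = 0 plus torsion [2] → Ȟ^1 ≅ Z/2
degree 2: 0−0−0 = 0 → Ȟ^2 ≅ 0

Ȟ^0 ≅ 0, Ȟ^1 ≅ Z/2 and Ȟ^2 ≅ 0


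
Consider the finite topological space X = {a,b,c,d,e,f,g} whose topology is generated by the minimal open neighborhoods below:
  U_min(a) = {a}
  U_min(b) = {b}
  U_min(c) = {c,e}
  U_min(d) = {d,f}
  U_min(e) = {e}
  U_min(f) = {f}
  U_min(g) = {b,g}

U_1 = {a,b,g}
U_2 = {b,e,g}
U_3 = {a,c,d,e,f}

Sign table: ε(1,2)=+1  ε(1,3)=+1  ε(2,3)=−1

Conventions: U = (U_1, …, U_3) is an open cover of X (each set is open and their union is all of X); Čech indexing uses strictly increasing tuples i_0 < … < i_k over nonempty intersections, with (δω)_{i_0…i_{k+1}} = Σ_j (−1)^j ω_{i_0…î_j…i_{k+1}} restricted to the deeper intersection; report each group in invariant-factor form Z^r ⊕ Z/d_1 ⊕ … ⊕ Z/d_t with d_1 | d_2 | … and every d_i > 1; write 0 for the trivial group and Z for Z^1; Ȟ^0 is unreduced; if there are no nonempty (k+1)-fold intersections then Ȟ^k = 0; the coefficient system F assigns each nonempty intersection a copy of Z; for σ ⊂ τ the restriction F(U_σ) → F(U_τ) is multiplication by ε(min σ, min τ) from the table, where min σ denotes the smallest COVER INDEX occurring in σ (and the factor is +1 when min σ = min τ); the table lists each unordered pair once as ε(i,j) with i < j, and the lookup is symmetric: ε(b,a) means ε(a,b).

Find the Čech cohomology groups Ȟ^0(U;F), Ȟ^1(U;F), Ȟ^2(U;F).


Ȟ^0 = 0, Ȟ^1 = Z/2, Ȟ^2 = 0

intersection data:
  U12={b,g} U13={a} U23={e}
C dims 3,3; δ0: rk 3, SNF 1^2·2
Ȟ^0 = (3 − 3) − 0 = 0, so Ȟ^0 ≅ 0
Ȟ^1 = (3 − 0) − 3 = 0 plus torsion [2], so Ȟ^1 ≅ Z/2
Ȟ^2 = (0 − 0) − 0 = 0, so Ȟ^2 ≅ 0


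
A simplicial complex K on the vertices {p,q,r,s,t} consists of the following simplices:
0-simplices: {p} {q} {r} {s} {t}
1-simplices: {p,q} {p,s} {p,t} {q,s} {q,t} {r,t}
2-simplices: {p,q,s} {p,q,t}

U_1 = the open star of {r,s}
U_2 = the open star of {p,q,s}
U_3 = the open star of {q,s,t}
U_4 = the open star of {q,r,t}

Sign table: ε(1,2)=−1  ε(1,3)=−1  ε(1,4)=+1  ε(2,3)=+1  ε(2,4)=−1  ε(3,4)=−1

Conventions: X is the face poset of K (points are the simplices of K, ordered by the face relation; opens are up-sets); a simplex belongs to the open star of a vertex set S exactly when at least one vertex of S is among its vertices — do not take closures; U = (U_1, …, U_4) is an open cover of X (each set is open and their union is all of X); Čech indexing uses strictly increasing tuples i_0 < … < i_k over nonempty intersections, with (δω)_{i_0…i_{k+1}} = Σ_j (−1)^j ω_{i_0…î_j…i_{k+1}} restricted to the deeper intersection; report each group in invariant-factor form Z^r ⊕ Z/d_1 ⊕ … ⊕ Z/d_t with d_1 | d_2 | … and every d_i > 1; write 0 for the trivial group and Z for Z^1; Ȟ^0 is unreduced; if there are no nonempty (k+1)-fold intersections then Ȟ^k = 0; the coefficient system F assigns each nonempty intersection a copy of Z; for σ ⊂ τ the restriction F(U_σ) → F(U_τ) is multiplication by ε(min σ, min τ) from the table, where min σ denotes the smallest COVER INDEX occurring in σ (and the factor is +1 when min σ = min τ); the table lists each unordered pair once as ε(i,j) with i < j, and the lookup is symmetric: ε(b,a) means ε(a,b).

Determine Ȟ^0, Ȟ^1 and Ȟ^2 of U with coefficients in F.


nonempty intersections:
  U1={{r},{s},{p,s},{q,s},{r,t},{p,q,s}} U2={{p},{q},{s},{p,q},{p,s},{p,t},{q,s},{q,t},{p,q,s},{p,q,t}} U3={{q},{s},{t},{p,q},{p,s},{p,t},{q,s},{q,t},{r,t},{p,q,s},{p,q,t}} U4={{q},{r},{t},{p,q},{p,t},{q,s},{q,t},{r,t},{p,q,s},{p,q,t}}
  U12={{s},{p,s},{q,s},{p,q,s}} U13={{s},{p,s},{q,s},{r,t},{p,q,s}} U14={{r},{q,s},{r,t},{p,q,s}} U23={{q},{s},{p,q},{p,s},{p,t},{q,s},{q,t},{p,q,s},{p,q,t}} U24={{q},{p,q},{p,t},{q,s},{q,t},{p,q,s},{p,q,t}} U34={{q},{t},{p,q},{p,t},{q,s},{q,t},{r,t},{p,q,s},{p,q,t}}
  U123={{s},{p,s},{q,s},{p,q,s}} U124={{q,s},{p,q,s}} U134={{q,s},{r,t},{p,q,s}} U234={{q},{p,q},{p,t},{q,s},{q,t},{p,q,s},{p,q,t}}
  U1234={{q,s},{p,q,s}}
C dims 4,6,4,1; δ0: rk 3, SNF 1^3; δ1: rk 3, SNF 1^3; δ2: rk 1, SNF 1^1
Ȟ^0: (4−3)−0=1 ⇒ Z
Ȟ^1: (6−3)−3=0 ⇒ 0
Ȟ^2: (4−1)−3=0 ⇒ 0

Ȟ^0 ≅ Z, Ȟ^1 ≅ 0, Ȟ^2 ≅ 0


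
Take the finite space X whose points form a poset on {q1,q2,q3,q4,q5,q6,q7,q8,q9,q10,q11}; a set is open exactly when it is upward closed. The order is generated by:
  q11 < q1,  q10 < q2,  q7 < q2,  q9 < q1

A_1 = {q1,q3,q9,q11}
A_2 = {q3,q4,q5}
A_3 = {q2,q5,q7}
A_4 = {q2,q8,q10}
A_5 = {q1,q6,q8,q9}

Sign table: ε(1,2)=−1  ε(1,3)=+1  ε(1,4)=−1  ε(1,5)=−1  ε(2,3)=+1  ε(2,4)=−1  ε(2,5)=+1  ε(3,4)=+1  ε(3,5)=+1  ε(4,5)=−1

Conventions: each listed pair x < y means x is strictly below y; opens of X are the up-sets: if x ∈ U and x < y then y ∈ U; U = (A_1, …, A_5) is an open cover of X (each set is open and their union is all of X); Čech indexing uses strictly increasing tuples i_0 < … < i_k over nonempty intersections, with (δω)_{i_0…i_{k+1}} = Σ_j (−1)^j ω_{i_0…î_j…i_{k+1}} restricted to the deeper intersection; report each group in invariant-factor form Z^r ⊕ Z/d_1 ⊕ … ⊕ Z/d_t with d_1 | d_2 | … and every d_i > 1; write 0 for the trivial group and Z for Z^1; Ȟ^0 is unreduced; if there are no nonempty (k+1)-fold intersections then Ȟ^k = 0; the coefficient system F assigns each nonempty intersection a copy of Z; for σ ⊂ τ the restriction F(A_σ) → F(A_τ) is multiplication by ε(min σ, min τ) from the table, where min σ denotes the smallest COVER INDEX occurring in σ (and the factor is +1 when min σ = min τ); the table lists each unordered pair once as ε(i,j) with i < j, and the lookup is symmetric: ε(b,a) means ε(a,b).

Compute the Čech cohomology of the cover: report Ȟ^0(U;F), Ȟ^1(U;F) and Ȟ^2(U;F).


Ȟ^0 ≅ 0, Ȟ^1 ≅ Z/2 and Ȟ^2 ≅ 0

nonempty intersections:
  A12={q3} A15={q1,q9} A23={q5} A34={q2} A45={q8}
C dims 5,5; δ0: rk 5, SNF 1^4·2
Ȟ^0: (5−5)−0=0 ⇒ 0
Ȟ^1: (5−0)−5=0 plus torsion [2] ⇒ Z/2
Ȟ^2: (0−0)−0=0 ⇒ 0


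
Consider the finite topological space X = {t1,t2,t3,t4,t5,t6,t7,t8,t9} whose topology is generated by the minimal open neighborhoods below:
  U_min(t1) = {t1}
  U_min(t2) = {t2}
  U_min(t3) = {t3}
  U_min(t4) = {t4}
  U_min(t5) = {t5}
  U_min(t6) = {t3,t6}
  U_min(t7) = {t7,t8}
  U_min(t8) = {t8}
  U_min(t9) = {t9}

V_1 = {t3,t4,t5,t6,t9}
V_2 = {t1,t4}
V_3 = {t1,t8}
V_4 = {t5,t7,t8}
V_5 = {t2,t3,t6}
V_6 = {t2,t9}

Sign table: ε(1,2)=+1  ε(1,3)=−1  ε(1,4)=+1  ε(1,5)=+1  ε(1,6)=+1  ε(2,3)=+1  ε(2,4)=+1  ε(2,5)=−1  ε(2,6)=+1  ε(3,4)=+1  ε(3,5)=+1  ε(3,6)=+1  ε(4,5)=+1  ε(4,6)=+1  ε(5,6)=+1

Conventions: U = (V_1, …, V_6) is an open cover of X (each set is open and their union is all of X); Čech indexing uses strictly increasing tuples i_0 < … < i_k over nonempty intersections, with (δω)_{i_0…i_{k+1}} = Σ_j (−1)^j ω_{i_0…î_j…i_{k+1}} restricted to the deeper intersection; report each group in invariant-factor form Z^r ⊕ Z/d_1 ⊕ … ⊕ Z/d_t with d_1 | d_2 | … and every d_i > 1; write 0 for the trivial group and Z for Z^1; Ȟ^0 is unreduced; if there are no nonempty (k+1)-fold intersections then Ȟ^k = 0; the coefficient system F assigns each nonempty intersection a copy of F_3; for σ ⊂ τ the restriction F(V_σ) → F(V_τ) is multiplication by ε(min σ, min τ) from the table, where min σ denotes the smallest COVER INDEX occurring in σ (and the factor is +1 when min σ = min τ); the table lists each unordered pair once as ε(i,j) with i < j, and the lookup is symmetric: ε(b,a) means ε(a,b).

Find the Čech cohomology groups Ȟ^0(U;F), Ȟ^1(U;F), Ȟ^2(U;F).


Ȟ^0 ≅ Z/3; Ȟ^1 ≅ Z/3 ⊕ Z/3; Ȟ^2 ≅ 0

nerve simplices:
  V12={t4} V14={t5} V15={t3,t6} V16={t9} V23={t1} V34={t8} V56={t2}
C dims 6,7; δ0: rk_F3 5
degree 0: 6−5−0 = 1 → Ȟ^0 ≅ Z/3
degree 1: 7−0−5 = 2 → Ȟ^1 ≅ Z/3 ⊕ Z/3
degree 2: 0−0−0 = 0 → Ȟ^2 ≅ 0


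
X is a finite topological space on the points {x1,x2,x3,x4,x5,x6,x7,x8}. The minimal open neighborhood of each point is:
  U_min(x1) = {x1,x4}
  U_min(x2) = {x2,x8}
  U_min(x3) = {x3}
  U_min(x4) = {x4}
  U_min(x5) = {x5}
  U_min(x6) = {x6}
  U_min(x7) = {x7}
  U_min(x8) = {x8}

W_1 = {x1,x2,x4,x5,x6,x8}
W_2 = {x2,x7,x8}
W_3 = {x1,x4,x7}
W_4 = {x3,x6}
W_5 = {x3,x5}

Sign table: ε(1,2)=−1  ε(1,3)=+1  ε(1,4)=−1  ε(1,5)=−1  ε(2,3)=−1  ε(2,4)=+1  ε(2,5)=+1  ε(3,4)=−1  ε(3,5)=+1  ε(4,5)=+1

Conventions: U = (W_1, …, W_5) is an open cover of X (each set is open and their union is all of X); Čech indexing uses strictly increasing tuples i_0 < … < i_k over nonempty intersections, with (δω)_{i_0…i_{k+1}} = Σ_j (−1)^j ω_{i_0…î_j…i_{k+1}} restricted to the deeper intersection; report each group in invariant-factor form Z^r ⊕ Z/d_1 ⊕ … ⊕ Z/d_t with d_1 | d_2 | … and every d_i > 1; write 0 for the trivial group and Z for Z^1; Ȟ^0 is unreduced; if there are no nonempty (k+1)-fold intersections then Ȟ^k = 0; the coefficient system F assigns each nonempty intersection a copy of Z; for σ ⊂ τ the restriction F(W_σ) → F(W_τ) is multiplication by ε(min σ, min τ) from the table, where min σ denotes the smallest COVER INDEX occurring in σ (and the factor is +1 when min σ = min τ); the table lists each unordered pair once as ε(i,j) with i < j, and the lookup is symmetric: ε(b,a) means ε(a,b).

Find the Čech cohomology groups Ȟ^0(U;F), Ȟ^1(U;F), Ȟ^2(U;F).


Ȟ^0 = Z, Ȟ^1 = Z^2 and Ȟ^2 = 0

nerve of the cover:
  W12={x2,x8} W13={x1,x4} W14={x6} W15={x5} W23={x7} W45={x3}
C dims 5,6; δ0: rk 4, SNF 1^4
Ȟ^0 = (5 − 4) − 0 = 1, so Ȟ^0 ≅ Z
Ȟ^1 = (6 − 0) − 4 = 2, so Ȟ^1 ≅ Z^2
Ȟ^2 = (0 − 0) − 0 = 0, so Ȟ^2 ≅ 0


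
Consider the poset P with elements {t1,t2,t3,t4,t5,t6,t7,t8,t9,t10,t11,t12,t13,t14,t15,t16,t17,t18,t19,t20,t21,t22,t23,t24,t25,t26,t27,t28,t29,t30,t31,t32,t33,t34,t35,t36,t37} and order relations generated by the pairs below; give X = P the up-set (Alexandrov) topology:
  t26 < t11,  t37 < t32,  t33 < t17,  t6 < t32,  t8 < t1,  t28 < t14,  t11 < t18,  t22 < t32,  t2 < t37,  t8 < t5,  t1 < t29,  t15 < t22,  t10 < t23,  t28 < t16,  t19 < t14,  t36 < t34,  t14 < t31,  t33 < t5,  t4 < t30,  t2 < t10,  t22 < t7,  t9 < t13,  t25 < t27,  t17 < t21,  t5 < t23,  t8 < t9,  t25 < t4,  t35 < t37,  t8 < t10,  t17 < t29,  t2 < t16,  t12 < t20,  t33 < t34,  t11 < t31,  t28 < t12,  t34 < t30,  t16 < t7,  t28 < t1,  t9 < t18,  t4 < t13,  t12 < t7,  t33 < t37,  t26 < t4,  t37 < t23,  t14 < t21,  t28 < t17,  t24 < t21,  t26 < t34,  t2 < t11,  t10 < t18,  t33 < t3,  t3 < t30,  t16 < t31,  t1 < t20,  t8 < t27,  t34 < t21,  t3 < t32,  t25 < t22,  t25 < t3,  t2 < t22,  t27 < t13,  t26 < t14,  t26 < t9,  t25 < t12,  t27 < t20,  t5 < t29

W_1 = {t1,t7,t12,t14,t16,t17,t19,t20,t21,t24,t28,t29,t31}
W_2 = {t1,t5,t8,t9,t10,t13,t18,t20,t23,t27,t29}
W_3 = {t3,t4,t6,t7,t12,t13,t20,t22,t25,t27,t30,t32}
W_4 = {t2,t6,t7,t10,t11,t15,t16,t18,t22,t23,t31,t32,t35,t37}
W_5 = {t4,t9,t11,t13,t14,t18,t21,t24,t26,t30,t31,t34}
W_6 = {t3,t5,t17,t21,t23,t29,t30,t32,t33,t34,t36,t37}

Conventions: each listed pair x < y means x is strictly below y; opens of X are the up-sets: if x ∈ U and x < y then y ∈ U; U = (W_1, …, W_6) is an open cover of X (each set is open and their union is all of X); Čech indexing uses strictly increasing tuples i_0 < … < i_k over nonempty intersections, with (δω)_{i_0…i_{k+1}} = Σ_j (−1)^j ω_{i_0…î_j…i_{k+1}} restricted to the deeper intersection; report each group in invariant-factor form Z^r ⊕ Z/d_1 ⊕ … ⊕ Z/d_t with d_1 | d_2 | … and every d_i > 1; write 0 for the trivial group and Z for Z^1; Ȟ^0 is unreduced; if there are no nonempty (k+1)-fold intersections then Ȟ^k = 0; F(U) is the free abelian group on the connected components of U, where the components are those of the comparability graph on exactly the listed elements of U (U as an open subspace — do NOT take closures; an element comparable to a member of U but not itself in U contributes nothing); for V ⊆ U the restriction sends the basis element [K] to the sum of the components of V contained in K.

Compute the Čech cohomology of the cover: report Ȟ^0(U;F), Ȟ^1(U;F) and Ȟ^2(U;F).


Ȟ^0 ≅ Z; Ȟ^1 ≅ 0; Ȟ^2 ≅ Z/2

cover nerve:
  W12={t1,t20,t29} W13={t7,t12,t20} W14={t7,t16,t31} W15={t14,t21,t24,t31} W16={t17,t21,t29} W23={t13,t20,t27} W24={t10,t18,t23} W25={t9,t13,t18} W26={t5,t23,t29} W34={t6,t7,t22,t32} W35={t4,t13,t30} W36={t3,t30,t32} W45={t11,t18,t31} W46={t23,t32,t37} W56={t21,t30,t34}
  W123={t20} W126={t29} W134={t7} W145={t31} W156={t21} W235={t13} W245={t18} W246={t23} W346={t32} W356={t30}
components per intersection:
  W1: {t1,t7,t12,t14,t16,t17,t19,t20,t21,t24,t28,t29,t31}
  W2: {t1,t5,t8,t9,t10,t13,t18,t20,t23,t27,t29}
  W3: {t3,t4,t6,t7,t12,t13,t20,t22,t25,t27,t30,t32}
  W4: {t2,t6,t7,t10,t11,t15,t16,t18,t22,t23,t31,t32,t35,t37}
  W5: {t4,t9,t11,t13,t14,t18,t21,t24,t26,t30,t31,t34}
  W6: {t3,t5,t17,t21,t23,t29,t30,t32,t33,t34,t36,t37}
  W12: {t1,t20,t29}
  W13: {t7,t12,t20}
  W14: {t7,t16,t31}
  W15: {t14,t21,t24,t31}
  W16: {t17,t21,t29}
  W23: {t13,t20,t27}
  W24: {t10,t18,t23}
  W25: {t9,t13,t18}
  W26: {t5,t23,t29}
  W34: {t6,t7,t22,t32}
  W35: {t4,t13,t30}
  W36: {t3,t30,t32}
  W45: {t11,t18,t31}
  W46: {t23,t32,t37}
  W56: {t21,t30,t34}
  W123: {t20}
  W126: {t29}
  W134: {t7}
  W145: {t31}
  W156: {t21}
  W235: {t13}
  W245: {t18}
  W246: {t23}
  W346: {t32}
  W356: {t30}
C dims 6,15,10; δ0: rk 5, SNF 1^5; δ1: rk 10, SNF 1^9·2
Ȟ^0: (6−5)−0=1 ⇒ Z
Ȟ^1: (15−10)−5=0 ⇒ 0
Ȟ^2: (10−0)−10=0 plus torsion [2] ⇒ Z/2


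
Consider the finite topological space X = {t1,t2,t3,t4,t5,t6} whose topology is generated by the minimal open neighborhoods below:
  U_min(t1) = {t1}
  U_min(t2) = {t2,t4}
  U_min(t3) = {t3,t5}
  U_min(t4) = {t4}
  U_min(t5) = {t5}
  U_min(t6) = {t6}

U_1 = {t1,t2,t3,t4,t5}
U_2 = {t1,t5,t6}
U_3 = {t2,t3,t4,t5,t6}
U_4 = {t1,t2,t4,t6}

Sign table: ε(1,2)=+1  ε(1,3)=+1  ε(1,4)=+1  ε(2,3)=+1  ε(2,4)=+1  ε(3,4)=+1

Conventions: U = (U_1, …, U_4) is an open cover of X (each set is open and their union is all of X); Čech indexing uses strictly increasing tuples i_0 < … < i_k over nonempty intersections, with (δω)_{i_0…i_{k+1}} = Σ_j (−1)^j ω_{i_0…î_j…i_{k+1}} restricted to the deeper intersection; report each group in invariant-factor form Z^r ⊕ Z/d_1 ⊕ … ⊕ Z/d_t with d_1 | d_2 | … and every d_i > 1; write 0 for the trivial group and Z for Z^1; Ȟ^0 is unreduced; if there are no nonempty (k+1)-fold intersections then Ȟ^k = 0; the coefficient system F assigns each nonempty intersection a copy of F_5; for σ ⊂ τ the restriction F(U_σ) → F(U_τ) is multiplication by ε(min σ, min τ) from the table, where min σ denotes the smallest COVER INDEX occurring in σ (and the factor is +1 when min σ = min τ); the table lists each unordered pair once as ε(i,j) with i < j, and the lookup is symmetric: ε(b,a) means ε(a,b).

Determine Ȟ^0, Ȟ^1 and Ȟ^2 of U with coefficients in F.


intersection data:
  U12={t1,t5} U13={t2,t3,t4,t5} U14={t1,t2,t4} U23={t5,t6} U24={t1,t6} U34={t2,t4,t6}
  U123={t5} U124={t1} U134={t2,t4} U234={t6}
C dims 4,6,4; δ0: rk_F5 3; δ1: rk_F5 3
Ȟ^0 = (4 − 3) − 0 = 1, so Ȟ^0 ≅ Z/5
Ȟ^1 = (6 − 3) − 3 = 0, so Ȟ^1 ≅ 0
Ȟ^2 = (4 − 0) − 3 = 1, so Ȟ^2 ≅ Z/5

Ȟ^0(U;F) ≅ Z/5; Ȟ^1(U;F) ≅ 0; Ȟ^2(U;F) ≅ Z/5


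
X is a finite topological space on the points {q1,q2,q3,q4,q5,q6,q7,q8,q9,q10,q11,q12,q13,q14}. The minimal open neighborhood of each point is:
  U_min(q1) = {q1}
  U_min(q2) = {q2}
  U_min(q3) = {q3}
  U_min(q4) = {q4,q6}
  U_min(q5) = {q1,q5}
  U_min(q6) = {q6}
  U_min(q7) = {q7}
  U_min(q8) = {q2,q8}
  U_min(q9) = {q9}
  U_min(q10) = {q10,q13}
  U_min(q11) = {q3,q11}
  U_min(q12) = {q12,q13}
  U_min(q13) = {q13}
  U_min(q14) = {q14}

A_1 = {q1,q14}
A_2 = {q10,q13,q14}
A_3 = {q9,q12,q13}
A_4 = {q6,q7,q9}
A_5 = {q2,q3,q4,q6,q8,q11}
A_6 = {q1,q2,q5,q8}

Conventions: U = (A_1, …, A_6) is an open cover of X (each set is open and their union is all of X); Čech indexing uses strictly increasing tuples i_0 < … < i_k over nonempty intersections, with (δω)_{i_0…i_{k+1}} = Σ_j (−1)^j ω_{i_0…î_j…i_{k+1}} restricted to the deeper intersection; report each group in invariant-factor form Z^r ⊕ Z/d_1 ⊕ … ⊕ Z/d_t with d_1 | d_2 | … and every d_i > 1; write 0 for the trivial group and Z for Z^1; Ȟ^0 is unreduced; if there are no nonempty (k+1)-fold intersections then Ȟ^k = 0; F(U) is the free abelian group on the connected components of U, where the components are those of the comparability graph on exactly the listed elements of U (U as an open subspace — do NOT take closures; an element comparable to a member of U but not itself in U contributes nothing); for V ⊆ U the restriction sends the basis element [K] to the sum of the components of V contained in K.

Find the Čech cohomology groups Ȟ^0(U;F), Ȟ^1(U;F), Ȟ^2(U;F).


Ȟ^0 ≅ Z^8,  Ȟ^1 ≅ 0,  Ȟ^2 ≅ 0

intersection data:
  A12={q14} A16={q1} A23={q13} A34={q9} A45={q6} A56={q2,q8}
components per intersection:
  A1: {q1} {q14}
  A2: {q10,q13} {q14}
  A3: {q9} {q12,q13}
  A4: {q6} {q7} {q9}
  A5: {q2,q8} {q3,q11} {q4,q6}
  A6: {q1,q5} {q2,q8}
  A12: {q14}
  A16: {q1}
  A23: {q13}
  A34: {q9}
  A45: {q6}
  A56: {q2,q8}
C dims 14,6; δ0: rk 6, SNF 1^6
Ȟ^0 = (14 − 6) − 0 = 8, so Ȟ^0 ≅ Z^8
Ȟ^1 = (6 − 0) − 6 = 0, so Ȟ^1 ≅ 0
Ȟ^2 = (0 − 0) − 0 = 0, so Ȟ^2 ≅ 0


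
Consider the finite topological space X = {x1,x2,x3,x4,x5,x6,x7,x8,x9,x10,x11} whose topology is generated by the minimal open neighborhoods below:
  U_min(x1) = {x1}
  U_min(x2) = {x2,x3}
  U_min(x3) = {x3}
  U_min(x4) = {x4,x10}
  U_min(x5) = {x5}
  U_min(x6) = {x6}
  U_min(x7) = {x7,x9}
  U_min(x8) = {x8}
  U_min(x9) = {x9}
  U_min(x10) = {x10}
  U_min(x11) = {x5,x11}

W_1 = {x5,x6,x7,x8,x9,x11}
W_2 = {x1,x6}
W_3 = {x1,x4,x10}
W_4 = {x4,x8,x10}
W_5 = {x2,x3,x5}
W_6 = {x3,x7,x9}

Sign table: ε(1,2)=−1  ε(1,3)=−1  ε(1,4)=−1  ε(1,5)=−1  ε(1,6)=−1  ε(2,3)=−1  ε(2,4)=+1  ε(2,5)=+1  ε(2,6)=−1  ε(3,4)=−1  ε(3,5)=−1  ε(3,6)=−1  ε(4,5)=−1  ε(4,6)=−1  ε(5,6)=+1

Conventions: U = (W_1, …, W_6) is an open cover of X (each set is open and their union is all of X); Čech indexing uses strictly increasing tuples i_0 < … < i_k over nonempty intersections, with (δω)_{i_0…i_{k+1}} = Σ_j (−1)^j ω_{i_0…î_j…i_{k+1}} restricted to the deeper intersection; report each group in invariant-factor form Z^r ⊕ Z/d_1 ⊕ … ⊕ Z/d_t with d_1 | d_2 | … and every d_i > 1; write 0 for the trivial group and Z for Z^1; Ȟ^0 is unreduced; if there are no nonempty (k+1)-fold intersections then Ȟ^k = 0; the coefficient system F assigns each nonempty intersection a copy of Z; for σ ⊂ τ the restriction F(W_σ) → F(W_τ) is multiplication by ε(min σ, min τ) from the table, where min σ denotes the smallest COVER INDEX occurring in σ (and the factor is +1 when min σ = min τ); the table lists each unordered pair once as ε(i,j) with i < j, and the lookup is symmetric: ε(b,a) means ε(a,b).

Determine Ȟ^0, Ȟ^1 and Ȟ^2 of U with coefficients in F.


cover nerve:
  W12={x6} W14={x8} W15={x5} W16={x7,x9} W23={x1} W34={x4,x10} W56={x3}
C dims 6,7; δ0: rk 5, SNF 1^5
Ȟ^0: (6−5)−0=1 ⇒ Z
Ȟ^1: (7−0)−5=2 ⇒ Z^2
Ȟ^2: (0−0)−0=0 ⇒ 0

Ȟ^0 ≅ Z; Ȟ^1 ≅ Z^2; Ȟ^2 ≅ 0


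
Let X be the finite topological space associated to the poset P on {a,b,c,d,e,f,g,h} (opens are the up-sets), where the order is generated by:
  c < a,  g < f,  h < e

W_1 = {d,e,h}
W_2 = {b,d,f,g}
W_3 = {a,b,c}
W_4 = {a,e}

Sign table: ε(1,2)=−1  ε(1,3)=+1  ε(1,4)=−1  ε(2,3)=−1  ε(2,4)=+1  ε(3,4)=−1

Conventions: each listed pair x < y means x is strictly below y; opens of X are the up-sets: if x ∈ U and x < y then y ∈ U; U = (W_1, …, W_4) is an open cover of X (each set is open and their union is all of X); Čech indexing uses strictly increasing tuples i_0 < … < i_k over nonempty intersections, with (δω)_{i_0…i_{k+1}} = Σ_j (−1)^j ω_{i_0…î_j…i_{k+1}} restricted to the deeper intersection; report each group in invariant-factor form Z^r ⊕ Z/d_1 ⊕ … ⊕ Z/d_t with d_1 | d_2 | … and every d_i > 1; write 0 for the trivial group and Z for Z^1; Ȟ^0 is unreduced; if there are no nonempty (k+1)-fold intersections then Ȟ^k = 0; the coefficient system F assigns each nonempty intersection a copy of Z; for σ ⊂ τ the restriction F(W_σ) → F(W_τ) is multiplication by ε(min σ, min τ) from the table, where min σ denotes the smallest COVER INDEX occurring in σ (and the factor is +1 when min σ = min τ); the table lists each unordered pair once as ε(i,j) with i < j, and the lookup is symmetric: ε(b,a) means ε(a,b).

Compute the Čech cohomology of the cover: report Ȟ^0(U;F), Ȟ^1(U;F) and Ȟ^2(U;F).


Ȟ^0 = Z, Ȟ^1 = Z, Ȟ^2 = 0

intersection data:
  W12={d} W14={e} W23={b} W34={a}
C dims 4,4; δ0: rk 3, SNF 1^3
Ȟ^0 = (4 − 3) − 0 = 1, so Ȟ^0 ≅ Z
Ȟ^1 = (4 − 0) − 3 = 1, so Ȟ^1 ≅ Z
Ȟ^2 = (0 − 0) − 0 = 0, so Ȟ^2 ≅ 0


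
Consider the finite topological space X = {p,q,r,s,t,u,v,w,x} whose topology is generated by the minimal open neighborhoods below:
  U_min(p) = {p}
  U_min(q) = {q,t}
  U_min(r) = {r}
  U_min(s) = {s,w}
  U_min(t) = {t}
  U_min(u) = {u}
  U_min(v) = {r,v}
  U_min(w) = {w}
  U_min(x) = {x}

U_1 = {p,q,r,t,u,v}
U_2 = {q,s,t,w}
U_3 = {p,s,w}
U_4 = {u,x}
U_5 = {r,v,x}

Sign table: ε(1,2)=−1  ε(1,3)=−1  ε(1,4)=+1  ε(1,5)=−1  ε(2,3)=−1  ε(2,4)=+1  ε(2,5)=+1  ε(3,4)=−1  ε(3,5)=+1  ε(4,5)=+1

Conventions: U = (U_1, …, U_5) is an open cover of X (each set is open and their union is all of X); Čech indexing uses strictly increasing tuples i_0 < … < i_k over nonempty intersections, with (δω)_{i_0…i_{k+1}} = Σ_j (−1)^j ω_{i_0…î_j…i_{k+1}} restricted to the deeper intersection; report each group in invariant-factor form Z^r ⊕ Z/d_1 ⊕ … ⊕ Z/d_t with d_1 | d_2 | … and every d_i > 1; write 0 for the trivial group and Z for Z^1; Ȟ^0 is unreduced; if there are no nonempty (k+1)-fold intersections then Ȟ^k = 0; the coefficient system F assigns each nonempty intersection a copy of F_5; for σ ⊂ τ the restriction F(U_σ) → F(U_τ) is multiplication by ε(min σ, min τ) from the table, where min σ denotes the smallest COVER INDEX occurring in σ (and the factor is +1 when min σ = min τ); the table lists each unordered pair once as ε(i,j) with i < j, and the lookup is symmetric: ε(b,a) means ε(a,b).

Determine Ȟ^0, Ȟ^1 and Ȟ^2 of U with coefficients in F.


nonempty intersections:
  U12={q,t} U13={p} U14={u} U15={r,v} U23={s,w} U45={x}
C dims 5,6; δ0: rk_F5 5
Ȟ^0: (5−5)−0=0 ⇒ 0
Ȟ^1: (6−0)−5=1 ⇒ Z/5
Ȟ^2: (0−0)−0=0 ⇒ 0

Ȟ^0(U;F) ≅ 0,  Ȟ^1(U;F) ≅ Z/5,  Ȟ^2(U;F) ≅ 0


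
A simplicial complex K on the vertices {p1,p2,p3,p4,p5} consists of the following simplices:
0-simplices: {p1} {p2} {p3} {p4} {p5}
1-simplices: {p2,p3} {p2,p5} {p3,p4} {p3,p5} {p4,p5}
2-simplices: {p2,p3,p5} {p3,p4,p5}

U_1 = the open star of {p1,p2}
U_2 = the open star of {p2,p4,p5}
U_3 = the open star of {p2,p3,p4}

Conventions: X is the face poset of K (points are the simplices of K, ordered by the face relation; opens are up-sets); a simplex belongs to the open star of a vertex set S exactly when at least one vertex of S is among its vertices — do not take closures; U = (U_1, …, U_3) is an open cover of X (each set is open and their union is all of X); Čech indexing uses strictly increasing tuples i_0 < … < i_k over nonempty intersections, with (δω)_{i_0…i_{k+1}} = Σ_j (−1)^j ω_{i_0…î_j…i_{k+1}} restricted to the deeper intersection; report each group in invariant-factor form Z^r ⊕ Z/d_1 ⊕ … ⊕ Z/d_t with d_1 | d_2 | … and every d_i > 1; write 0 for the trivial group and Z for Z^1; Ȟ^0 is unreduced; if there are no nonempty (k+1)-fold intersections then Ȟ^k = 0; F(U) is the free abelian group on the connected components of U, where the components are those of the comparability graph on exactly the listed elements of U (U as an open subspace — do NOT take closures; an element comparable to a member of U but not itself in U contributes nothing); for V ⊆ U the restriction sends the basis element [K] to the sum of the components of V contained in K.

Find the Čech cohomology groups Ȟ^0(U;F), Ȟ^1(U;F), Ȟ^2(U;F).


nerve of the cover:
  U1={{p1},{p2},{p2,p3},{p2,p5},{p2,p3,p5}} U2={{p2},{p4},{p5},{p2,p3},{p2,p5},{p3,p4},{p3,p5},{p4,p5},{p2,p3,p5},{p3,p4,p5}} U3={{p2},{p3},{p4},{p2,p3},{p2,p5},{p3,p4},{p3,p5},{p4,p5},{p2,p3,p5},{p3,p4,p5}}
  U12={{p2},{p2,p3},{p2,p5},{p2,p3,p5}} U13={{p2},{p2,p3},{p2,p5},{p2,p3,p5}} U23={{p2},{p4},{p2,p3},{p2,p5},{p3,p4},{p3,p5},{p4,p5},{p2,p3,p5},{p3,p4,p5}}
  U123={{p2},{p2,p3},{p2,p5},{p2,p3,p5}}
components per intersection:
  U1: {{p1}} {{p2},{p2,p3},{p2,p5},{p2,p3,p5}}
  U2: {{p2},{p4},{p5},{p2,p3},{p2,p5},{p3,p4},{p3,p5},{p4,p5},{p2,p3,p5},{p3,p4,p5}}
  U3: {{p2},{p3},{p4},{p2,p3},{p2,p5},{p3,p4},{p3,p5},{p4,p5},{p2,p3,p5},{p3,p4,p5}}
  U12: {{p2},{p2,p3},{p2,p5},{p2,p3,p5}}
  U13: {{p2},{p2,p3},{p2,p5},{p2,p3,p5}}
  U23: {{p2},{p4},{p2,p3},{p2,p5},{p3,p4},{p3,p5},{p4,p5},{p2,p3,p5},{p3,p4,p5}}
  U123: {{p2},{p2,p3},{p2,p5},{p2,p3,p5}}
C dims 4,3,1; δ0: rk 2, SNF 1^2; δ1: rk 1, SNF 1^1
Ȟ^0 = (4 − 2) − 0 = 2, so Ȟ^0 ≅ Z^2
Ȟ^1 = (3 − 1) − 2 = 0, so Ȟ^1 ≅ 0
Ȟ^2 = (1 − 0) − 1 = 0, so Ȟ^2 ≅ 0

Ȟ^0 ≅ Z^2, Ȟ^1 ≅ 0, Ȟ^2 ≅ 0


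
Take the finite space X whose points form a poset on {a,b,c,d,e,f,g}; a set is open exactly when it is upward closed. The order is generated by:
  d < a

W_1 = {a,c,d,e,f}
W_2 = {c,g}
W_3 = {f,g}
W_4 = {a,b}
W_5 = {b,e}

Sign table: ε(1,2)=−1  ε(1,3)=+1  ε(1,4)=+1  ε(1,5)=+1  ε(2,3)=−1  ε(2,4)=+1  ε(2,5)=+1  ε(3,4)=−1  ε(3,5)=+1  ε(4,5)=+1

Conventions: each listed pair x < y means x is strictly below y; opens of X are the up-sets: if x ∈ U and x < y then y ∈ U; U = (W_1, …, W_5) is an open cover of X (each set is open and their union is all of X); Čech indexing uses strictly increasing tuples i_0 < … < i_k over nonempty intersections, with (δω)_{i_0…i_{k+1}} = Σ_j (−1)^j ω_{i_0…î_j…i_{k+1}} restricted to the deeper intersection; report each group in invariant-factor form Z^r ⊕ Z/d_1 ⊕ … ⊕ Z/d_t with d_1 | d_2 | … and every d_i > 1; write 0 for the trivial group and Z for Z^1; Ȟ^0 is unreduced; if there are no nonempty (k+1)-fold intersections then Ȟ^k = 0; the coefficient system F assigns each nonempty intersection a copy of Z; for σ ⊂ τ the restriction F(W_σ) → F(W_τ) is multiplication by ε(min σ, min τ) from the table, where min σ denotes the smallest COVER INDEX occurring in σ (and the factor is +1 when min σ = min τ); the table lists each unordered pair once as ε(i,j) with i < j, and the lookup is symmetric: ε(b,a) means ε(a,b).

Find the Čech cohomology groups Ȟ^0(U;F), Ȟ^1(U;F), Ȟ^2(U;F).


Ȟ^0 = Z,  Ȟ^1 = Z^2,  Ȟ^2 = 0

nerve simplices:
  W12={c} W13={f} W14={a} W15={e} W23={g} W45={b}
C dims 5,6; δ0: rk 4, SNF 1^4
degree 0: 5−4−0 = 1 → Ȟ^0 ≅ Z
degree 1: 6−0−4 = 2 → Ȟ^1 ≅ Z^2
degree 2: 0−0−0 = 0 → Ȟ^2 ≅ 0


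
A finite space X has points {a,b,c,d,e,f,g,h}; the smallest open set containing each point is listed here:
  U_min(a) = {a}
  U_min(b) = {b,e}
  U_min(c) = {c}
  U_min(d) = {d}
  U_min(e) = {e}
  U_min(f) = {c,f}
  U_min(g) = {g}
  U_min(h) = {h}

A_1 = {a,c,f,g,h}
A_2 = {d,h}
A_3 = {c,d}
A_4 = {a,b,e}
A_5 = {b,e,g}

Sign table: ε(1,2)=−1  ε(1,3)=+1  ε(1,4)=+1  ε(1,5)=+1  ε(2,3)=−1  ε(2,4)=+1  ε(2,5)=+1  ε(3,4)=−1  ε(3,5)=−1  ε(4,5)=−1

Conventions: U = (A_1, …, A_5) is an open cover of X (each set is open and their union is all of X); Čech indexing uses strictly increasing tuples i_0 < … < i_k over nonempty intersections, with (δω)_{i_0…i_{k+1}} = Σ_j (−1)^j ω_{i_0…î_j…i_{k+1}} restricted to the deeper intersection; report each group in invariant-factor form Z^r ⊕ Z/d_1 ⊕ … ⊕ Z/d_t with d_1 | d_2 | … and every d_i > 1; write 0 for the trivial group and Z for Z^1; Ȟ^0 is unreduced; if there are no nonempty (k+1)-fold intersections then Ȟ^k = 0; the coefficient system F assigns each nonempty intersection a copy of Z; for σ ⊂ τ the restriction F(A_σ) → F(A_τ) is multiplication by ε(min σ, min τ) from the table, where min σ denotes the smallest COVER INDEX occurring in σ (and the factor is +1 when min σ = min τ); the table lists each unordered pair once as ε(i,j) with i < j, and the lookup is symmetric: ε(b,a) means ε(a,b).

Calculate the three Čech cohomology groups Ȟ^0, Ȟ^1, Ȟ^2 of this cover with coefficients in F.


nonempty intersections:
  A12={h} A13={c} A14={a} A15={g} A23={d} A45={b,e}
C dims 5,6; δ0: rk 5, SNF 1^4·2
Ȟ^0: (5−5)−0=0 ⇒ 0
Ȟ^1: (6−0)−5=1 plus torsion [2] ⇒ Z ⊕ Z/2
Ȟ^2: (0−0)−0=0 ⇒ 0

Ȟ^0 ≅ 0, Ȟ^1 ≅ Z ⊕ Z/2 and Ȟ^2 ≅ 0


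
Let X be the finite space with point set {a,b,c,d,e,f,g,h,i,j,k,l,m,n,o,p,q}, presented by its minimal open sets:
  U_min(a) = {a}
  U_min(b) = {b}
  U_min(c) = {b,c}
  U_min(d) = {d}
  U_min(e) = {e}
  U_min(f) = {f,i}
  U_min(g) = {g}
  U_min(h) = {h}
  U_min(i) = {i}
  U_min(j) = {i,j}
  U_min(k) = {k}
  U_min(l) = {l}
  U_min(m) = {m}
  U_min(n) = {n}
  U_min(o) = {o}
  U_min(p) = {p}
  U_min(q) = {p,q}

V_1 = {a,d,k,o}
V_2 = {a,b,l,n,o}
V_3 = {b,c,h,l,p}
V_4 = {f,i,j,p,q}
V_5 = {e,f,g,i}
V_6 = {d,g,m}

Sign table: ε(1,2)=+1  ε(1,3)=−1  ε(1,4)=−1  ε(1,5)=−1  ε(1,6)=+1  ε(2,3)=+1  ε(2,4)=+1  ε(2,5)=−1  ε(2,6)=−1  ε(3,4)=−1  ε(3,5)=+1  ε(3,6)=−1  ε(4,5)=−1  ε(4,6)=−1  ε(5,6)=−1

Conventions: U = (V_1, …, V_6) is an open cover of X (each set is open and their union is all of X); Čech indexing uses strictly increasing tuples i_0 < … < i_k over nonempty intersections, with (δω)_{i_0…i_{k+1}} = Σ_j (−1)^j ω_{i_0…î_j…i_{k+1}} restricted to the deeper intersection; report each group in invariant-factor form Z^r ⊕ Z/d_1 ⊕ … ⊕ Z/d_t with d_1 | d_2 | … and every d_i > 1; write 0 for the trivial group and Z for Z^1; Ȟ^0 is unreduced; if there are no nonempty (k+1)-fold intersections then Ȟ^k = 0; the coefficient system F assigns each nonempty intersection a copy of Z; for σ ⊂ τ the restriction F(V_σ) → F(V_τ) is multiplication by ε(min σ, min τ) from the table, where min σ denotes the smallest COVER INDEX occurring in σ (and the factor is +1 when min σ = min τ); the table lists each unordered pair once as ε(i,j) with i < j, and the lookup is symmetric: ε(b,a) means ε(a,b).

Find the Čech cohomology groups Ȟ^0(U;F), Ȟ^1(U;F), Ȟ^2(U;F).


Ȟ^0(U;F) ≅ 0,  Ȟ^1(U;F) ≅ Z/2,  Ȟ^2(U;F) ≅ 0

nerve of the cover:
  V12={a,o} V16={d} V23={b,l} V34={p} V45={f,i} V56={g}
C dims 6,6; δ0: rk 6, SNF 1^5·2
Ȟ^0 = (6 − 6) − 0 = 0, so Ȟ^0 ≅ 0
Ȟ^1 = (6 − 0) − 6 = 0 plus torsion [2], so Ȟ^1 ≅ Z/2
Ȟ^2 = (0 − 0) − 0 = 0, so Ȟ^2 ≅ 0
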